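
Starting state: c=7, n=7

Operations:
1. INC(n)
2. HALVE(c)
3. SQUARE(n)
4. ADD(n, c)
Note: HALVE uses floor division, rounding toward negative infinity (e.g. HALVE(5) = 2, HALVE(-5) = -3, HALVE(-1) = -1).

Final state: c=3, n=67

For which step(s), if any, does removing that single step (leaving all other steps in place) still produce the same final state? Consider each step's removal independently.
None - removing any single step changes the final result

Testing removal of each single step:
Without step 1: final = c=3, n=52 (different)
Without step 2: final = c=7, n=71 (different)
Without step 3: final = c=3, n=11 (different)
Without step 4: final = c=3, n=64 (different)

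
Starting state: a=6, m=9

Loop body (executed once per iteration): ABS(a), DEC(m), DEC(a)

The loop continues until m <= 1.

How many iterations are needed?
8

Tracing iterations:
Initial: a=6, m=9
After iteration 1: a=5, m=8
After iteration 2: a=4, m=7
After iteration 3: a=3, m=6
After iteration 4: a=2, m=5
After iteration 5: a=1, m=4
After iteration 6: a=0, m=3
After iteration 7: a=-1, m=2
After iteration 8: a=0, m=1
m <= 1 now holds, so the loop exits after 8 iterations.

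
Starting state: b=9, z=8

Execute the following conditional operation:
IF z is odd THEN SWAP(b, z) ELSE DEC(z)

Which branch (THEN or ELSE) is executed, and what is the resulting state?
Branch: ELSE, Final state: b=9, z=7

Evaluating condition: z is odd
Condition is False, so ELSE branch executes
After DEC(z): b=9, z=7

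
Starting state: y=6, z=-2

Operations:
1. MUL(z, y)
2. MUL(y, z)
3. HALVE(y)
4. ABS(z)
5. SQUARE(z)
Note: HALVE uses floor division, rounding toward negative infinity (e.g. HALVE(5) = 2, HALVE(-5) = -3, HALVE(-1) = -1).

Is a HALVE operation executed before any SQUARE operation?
Yes

First HALVE: step 3
First SQUARE: step 5
Since 3 < 5, HALVE comes first.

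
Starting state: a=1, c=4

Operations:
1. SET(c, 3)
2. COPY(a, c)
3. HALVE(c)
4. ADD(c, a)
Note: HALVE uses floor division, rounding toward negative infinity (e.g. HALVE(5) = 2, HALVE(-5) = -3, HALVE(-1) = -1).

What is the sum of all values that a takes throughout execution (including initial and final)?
11

Values of a at each step:
Initial: a = 1
After step 1: a = 1
After step 2: a = 3
After step 3: a = 3
After step 4: a = 3
Sum = 1 + 1 + 3 + 3 + 3 = 11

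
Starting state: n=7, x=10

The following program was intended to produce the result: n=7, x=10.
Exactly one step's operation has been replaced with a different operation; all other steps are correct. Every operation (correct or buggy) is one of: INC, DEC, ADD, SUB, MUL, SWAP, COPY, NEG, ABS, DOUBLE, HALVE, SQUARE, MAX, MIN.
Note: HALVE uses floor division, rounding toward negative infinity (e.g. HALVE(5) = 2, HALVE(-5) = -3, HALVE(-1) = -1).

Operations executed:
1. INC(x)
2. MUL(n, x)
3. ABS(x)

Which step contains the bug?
Step 2

Trace with buggy code:
Initial: n=7, x=10
After step 1: n=7, x=11
After step 2: n=77, x=11
After step 3: n=77, x=11
Actual final n=77, x=11 ≠ expected n=7, x=10.
Step 2 is the only position where a single-operation replacement can produce the expected result.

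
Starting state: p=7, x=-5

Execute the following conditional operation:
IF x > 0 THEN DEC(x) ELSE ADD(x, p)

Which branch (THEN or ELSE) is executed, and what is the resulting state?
Branch: ELSE, Final state: p=7, x=2

Evaluating condition: x > 0
x = -5
Condition is False, so ELSE branch executes
After ADD(x, p): p=7, x=2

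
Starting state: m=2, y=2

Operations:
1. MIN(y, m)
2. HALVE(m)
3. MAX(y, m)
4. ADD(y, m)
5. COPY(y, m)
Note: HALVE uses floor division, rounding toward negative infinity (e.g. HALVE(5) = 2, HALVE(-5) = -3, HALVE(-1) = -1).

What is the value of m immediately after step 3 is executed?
m = 1

Tracing m through execution:
Initial: m = 2
After step 1 (MIN(y, m)): m = 2
After step 2 (HALVE(m)): m = 1
After step 3 (MAX(y, m)): m = 1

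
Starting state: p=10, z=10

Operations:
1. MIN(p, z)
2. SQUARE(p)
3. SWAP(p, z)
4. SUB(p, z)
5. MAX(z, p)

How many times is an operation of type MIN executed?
1

Counting MIN operations:
Step 1: MIN(p, z) ← MIN
Total: 1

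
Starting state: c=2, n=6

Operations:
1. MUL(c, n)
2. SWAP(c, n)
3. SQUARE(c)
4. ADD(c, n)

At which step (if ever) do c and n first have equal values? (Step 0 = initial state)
Never

c and n never become equal during execution.

Comparing values at each step:
Initial: c=2, n=6
After step 1: c=12, n=6
After step 2: c=6, n=12
After step 3: c=36, n=12
After step 4: c=48, n=12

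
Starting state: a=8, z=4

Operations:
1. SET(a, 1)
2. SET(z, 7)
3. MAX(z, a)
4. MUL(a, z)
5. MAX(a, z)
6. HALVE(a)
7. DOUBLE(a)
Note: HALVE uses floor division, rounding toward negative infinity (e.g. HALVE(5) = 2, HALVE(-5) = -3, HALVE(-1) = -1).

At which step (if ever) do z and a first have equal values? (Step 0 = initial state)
Step 4

z and a first become equal after step 4.

Comparing values at each step:
Initial: z=4, a=8
After step 1: z=4, a=1
After step 2: z=7, a=1
After step 3: z=7, a=1
After step 4: z=7, a=7 ← equal!
After step 5: z=7, a=7 ← equal!
After step 6: z=7, a=3
After step 7: z=7, a=6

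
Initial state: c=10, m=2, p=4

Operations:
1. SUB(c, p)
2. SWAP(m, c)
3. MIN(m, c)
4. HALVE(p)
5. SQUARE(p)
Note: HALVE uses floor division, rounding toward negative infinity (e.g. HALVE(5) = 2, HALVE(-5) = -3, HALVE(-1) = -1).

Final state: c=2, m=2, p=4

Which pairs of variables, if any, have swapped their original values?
None

Comparing initial and final values:
p: 4 → 4
m: 2 → 2
c: 10 → 2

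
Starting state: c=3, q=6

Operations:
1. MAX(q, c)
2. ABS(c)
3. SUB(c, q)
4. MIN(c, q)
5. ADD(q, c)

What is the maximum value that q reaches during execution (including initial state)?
6

Values of q at each step:
Initial: q = 6 ← maximum
After step 1: q = 6
After step 2: q = 6
After step 3: q = 6
After step 4: q = 6
After step 5: q = 3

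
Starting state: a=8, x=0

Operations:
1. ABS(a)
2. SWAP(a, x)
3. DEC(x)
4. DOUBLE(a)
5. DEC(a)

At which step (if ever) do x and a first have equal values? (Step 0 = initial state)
Never

x and a never become equal during execution.

Comparing values at each step:
Initial: x=0, a=8
After step 1: x=0, a=8
After step 2: x=8, a=0
After step 3: x=7, a=0
After step 4: x=7, a=0
After step 5: x=7, a=-1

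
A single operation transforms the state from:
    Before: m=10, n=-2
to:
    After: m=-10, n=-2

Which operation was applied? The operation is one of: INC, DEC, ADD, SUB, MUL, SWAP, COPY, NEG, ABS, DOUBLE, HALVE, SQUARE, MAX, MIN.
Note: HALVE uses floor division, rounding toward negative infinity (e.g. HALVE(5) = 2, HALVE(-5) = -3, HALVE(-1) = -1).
NEG(m)

Analyzing the change:
Before: m=10, n=-2
After: m=-10, n=-2
Variable m changed from 10 to -10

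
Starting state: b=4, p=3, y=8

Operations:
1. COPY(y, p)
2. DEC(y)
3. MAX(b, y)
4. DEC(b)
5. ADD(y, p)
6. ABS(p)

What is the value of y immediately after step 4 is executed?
y = 2

Tracing y through execution:
Initial: y = 8
After step 1 (COPY(y, p)): y = 3
After step 2 (DEC(y)): y = 2
After step 3 (MAX(b, y)): y = 2
After step 4 (DEC(b)): y = 2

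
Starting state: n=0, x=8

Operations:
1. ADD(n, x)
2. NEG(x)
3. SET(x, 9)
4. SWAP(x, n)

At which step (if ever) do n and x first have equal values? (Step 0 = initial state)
Step 1

n and x first become equal after step 1.

Comparing values at each step:
Initial: n=0, x=8
After step 1: n=8, x=8 ← equal!
After step 2: n=8, x=-8
After step 3: n=8, x=9
After step 4: n=9, x=8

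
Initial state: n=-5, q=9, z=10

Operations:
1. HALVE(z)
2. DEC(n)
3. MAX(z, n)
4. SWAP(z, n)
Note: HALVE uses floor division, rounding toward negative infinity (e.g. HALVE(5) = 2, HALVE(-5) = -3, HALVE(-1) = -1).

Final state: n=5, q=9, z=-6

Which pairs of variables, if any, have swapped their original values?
None

Comparing initial and final values:
n: -5 → 5
q: 9 → 9
z: 10 → -6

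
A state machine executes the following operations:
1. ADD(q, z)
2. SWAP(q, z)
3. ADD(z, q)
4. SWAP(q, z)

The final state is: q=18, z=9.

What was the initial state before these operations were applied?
q=0, z=9

Working backwards:
Final state: q=18, z=9
Before step 4 (SWAP(q, z)): q=9, z=18
Before step 3 (ADD(z, q)): q=9, z=9
Before step 2 (SWAP(q, z)): q=9, z=9
Before step 1 (ADD(q, z)): q=0, z=9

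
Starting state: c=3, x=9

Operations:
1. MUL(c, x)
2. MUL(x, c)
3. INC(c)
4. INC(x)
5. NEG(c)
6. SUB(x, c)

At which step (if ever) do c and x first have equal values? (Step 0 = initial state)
Never

c and x never become equal during execution.

Comparing values at each step:
Initial: c=3, x=9
After step 1: c=27, x=9
After step 2: c=27, x=243
After step 3: c=28, x=243
After step 4: c=28, x=244
After step 5: c=-28, x=244
After step 6: c=-28, x=272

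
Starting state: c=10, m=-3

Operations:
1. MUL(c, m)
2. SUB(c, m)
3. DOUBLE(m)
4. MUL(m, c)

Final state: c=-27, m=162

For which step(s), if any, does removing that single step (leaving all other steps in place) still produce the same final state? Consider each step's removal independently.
None - removing any single step changes the final result

Testing removal of each single step:
Without step 1: final = c=13, m=-78 (different)
Without step 2: final = c=-30, m=180 (different)
Without step 3: final = c=-27, m=81 (different)
Without step 4: final = c=-27, m=-6 (different)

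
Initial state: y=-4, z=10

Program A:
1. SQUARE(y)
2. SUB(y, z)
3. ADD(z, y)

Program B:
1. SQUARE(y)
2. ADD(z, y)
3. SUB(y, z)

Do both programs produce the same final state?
No

Program A final state: y=6, z=16
Program B final state: y=-10, z=26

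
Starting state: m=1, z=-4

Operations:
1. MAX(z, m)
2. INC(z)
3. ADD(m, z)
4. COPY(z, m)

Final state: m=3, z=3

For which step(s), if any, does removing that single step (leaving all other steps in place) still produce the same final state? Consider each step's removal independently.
None - removing any single step changes the final result

Testing removal of each single step:
Without step 1: final = m=-2, z=-2 (different)
Without step 2: final = m=2, z=2 (different)
Without step 3: final = m=1, z=1 (different)
Without step 4: final = m=3, z=2 (different)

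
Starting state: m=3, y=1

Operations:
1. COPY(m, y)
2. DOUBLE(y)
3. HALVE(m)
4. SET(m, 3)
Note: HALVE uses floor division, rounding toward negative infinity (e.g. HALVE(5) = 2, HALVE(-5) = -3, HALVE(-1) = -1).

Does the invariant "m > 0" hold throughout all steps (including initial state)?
No, violated after step 3

The invariant is violated after step 3.

State at each step:
Initial: m=3, y=1
After step 1: m=1, y=1
After step 2: m=1, y=2
After step 3: m=0, y=2
After step 4: m=3, y=2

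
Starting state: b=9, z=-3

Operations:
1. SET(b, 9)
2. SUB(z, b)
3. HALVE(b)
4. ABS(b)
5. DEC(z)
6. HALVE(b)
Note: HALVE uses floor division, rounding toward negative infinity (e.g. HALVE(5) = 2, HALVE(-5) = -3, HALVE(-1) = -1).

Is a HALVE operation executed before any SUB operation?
No

First HALVE: step 3
First SUB: step 2
Since 3 > 2, SUB comes first.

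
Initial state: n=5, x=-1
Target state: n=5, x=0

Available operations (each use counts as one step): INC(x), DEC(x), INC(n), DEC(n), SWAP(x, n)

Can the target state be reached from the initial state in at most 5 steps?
Yes

Path (1 step): INC(x)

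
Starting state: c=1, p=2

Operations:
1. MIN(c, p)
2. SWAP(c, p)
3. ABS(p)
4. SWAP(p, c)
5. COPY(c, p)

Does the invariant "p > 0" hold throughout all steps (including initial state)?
Yes

The invariant holds at every step.

State at each step:
Initial: c=1, p=2
After step 1: c=1, p=2
After step 2: c=2, p=1
After step 3: c=2, p=1
After step 4: c=1, p=2
After step 5: c=2, p=2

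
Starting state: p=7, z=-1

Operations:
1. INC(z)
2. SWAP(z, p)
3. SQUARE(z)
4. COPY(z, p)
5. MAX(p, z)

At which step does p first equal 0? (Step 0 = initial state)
Step 2

Tracing p:
Initial: p = 7
After step 1: p = 7
After step 2: p = 0 ← first occurrence
After step 3: p = 0
After step 4: p = 0
After step 5: p = 0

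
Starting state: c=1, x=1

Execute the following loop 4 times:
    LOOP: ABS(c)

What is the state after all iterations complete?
c=1, x=1

Iteration trace:
Start: c=1, x=1
After iteration 1: c=1, x=1
After iteration 2: c=1, x=1
After iteration 3: c=1, x=1
After iteration 4: c=1, x=1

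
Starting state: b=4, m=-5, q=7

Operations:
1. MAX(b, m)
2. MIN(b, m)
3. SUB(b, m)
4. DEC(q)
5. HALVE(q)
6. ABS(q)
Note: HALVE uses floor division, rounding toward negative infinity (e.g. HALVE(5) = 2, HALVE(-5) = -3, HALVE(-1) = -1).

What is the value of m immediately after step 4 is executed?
m = -5

Tracing m through execution:
Initial: m = -5
After step 1 (MAX(b, m)): m = -5
After step 2 (MIN(b, m)): m = -5
After step 3 (SUB(b, m)): m = -5
After step 4 (DEC(q)): m = -5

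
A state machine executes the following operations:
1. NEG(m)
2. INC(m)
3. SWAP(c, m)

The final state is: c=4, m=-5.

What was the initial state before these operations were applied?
c=-5, m=-3

Working backwards:
Final state: c=4, m=-5
Before step 3 (SWAP(c, m)): c=-5, m=4
Before step 2 (INC(m)): c=-5, m=3
Before step 1 (NEG(m)): c=-5, m=-3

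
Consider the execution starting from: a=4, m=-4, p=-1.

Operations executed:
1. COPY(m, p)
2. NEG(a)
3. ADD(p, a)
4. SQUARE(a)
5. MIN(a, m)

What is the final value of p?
p = -5

Tracing execution:
Step 1: COPY(m, p) → p = -1
Step 2: NEG(a) → p = -1
Step 3: ADD(p, a) → p = -5
Step 4: SQUARE(a) → p = -5
Step 5: MIN(a, m) → p = -5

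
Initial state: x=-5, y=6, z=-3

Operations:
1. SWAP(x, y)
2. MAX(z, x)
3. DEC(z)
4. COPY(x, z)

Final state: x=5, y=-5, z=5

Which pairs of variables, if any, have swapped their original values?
None

Comparing initial and final values:
y: 6 → -5
x: -5 → 5
z: -3 → 5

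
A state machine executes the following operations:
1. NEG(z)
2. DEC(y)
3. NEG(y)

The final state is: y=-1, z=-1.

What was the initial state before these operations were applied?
y=2, z=1

Working backwards:
Final state: y=-1, z=-1
Before step 3 (NEG(y)): y=1, z=-1
Before step 2 (DEC(y)): y=2, z=-1
Before step 1 (NEG(z)): y=2, z=1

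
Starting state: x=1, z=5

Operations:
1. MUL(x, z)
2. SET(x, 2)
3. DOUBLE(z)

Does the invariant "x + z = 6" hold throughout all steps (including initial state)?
No, violated after step 1

The invariant is violated after step 1.

State at each step:
Initial: x=1, z=5
After step 1: x=5, z=5
After step 2: x=2, z=5
After step 3: x=2, z=10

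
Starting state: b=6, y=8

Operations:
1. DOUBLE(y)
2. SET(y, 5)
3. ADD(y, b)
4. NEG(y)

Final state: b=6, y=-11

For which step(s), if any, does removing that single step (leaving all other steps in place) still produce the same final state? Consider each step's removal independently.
Step(s) 1

Testing removal of each single step:
Without step 1: final = b=6, y=-11 (same)
Without step 2: final = b=6, y=-22 (different)
Without step 3: final = b=6, y=-5 (different)
Without step 4: final = b=6, y=11 (different)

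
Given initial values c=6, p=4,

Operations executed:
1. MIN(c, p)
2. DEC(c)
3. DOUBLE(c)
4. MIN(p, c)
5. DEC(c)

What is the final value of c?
c = 5

Tracing execution:
Step 1: MIN(c, p) → c = 4
Step 2: DEC(c) → c = 3
Step 3: DOUBLE(c) → c = 6
Step 4: MIN(p, c) → c = 6
Step 5: DEC(c) → c = 5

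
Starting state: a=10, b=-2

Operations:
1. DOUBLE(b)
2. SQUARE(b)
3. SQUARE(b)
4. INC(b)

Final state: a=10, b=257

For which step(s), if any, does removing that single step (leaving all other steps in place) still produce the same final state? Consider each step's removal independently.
None - removing any single step changes the final result

Testing removal of each single step:
Without step 1: final = a=10, b=17 (different)
Without step 2: final = a=10, b=17 (different)
Without step 3: final = a=10, b=17 (different)
Without step 4: final = a=10, b=256 (different)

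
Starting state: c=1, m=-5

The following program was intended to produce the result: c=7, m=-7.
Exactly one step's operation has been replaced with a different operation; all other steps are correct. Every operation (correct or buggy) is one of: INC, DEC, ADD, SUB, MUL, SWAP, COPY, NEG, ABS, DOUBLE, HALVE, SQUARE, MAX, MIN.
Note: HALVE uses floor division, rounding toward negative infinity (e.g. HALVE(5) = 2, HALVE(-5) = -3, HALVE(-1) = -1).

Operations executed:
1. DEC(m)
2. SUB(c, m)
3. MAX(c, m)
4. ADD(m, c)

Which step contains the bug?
Step 4

Trace with buggy code:
Initial: c=1, m=-5
After step 1: c=1, m=-6
After step 2: c=7, m=-6
After step 3: c=7, m=-6
After step 4: c=7, m=1
Actual final c=7, m=1 ≠ expected c=7, m=-7.
Step 4 is the only position where a single-operation replacement can produce the expected result.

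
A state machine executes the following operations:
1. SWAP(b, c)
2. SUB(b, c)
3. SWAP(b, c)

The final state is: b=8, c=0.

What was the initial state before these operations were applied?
b=8, c=8

Working backwards:
Final state: b=8, c=0
Before step 3 (SWAP(b, c)): b=0, c=8
Before step 2 (SUB(b, c)): b=8, c=8
Before step 1 (SWAP(b, c)): b=8, c=8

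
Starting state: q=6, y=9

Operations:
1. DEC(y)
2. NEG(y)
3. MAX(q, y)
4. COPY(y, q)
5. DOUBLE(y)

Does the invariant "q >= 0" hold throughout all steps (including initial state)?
Yes

The invariant holds at every step.

State at each step:
Initial: q=6, y=9
After step 1: q=6, y=8
After step 2: q=6, y=-8
After step 3: q=6, y=-8
After step 4: q=6, y=6
After step 5: q=6, y=12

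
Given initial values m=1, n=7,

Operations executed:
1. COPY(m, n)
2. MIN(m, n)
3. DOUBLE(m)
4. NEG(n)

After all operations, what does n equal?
n = -7

Tracing execution:
Step 1: COPY(m, n) → n = 7
Step 2: MIN(m, n) → n = 7
Step 3: DOUBLE(m) → n = 7
Step 4: NEG(n) → n = -7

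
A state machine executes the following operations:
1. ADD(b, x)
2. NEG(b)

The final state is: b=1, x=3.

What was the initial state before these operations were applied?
b=-4, x=3

Working backwards:
Final state: b=1, x=3
Before step 2 (NEG(b)): b=-1, x=3
Before step 1 (ADD(b, x)): b=-4, x=3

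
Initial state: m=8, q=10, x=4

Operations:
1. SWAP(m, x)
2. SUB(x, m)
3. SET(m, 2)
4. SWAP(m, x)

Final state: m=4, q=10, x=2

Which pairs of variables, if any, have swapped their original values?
None

Comparing initial and final values:
q: 10 → 10
m: 8 → 4
x: 4 → 2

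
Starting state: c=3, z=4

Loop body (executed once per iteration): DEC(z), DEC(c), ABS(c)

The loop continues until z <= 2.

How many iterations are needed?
2

Tracing iterations:
Initial: c=3, z=4
After iteration 1: c=2, z=3
After iteration 2: c=1, z=2
z <= 2 now holds, so the loop exits after 2 iterations.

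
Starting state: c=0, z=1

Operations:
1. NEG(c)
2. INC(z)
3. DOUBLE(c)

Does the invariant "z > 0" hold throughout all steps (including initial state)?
Yes

The invariant holds at every step.

State at each step:
Initial: c=0, z=1
After step 1: c=0, z=1
After step 2: c=0, z=2
After step 3: c=0, z=2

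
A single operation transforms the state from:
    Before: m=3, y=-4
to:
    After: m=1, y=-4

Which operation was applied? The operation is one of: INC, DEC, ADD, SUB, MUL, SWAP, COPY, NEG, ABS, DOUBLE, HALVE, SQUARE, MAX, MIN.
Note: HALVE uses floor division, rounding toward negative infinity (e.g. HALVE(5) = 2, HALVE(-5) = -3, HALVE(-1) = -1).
HALVE(m)

Analyzing the change:
Before: m=3, y=-4
After: m=1, y=-4
Variable m changed from 3 to 1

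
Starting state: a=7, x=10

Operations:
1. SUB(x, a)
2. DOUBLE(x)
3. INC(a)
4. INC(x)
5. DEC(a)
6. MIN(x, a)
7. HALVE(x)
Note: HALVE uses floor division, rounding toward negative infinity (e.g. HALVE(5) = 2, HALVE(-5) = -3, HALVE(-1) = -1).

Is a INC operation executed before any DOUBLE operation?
No

First INC: step 3
First DOUBLE: step 2
Since 3 > 2, DOUBLE comes first.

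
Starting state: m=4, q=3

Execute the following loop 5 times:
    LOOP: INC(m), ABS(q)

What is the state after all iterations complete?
m=9, q=3

Iteration trace:
Start: m=4, q=3
After iteration 1: m=5, q=3
After iteration 2: m=6, q=3
After iteration 3: m=7, q=3
After iteration 4: m=8, q=3
After iteration 5: m=9, q=3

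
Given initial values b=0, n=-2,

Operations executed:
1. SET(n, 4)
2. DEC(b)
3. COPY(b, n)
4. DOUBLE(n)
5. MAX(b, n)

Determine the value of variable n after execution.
n = 8

Tracing execution:
Step 1: SET(n, 4) → n = 4
Step 2: DEC(b) → n = 4
Step 3: COPY(b, n) → n = 4
Step 4: DOUBLE(n) → n = 8
Step 5: MAX(b, n) → n = 8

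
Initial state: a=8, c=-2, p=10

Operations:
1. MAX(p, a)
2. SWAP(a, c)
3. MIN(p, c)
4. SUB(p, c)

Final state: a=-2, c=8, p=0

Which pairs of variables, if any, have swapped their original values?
(c, a)

Comparing initial and final values:
c: -2 → 8
p: 10 → 0
a: 8 → -2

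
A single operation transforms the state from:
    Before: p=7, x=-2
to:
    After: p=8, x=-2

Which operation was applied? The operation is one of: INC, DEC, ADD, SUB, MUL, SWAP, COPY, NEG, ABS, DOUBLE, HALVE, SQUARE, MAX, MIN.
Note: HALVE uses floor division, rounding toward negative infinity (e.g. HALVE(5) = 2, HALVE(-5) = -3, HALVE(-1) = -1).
INC(p)

Analyzing the change:
Before: p=7, x=-2
After: p=8, x=-2
Variable p changed from 7 to 8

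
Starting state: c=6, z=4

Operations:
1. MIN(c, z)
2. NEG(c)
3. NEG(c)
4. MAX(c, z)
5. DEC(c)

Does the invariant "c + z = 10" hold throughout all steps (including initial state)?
No, violated after step 1

The invariant is violated after step 1.

State at each step:
Initial: c=6, z=4
After step 1: c=4, z=4
After step 2: c=-4, z=4
After step 3: c=4, z=4
After step 4: c=4, z=4
After step 5: c=3, z=4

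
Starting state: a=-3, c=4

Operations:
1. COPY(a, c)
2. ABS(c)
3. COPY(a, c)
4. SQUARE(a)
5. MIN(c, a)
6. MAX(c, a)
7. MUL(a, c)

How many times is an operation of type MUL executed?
1

Counting MUL operations:
Step 7: MUL(a, c) ← MUL
Total: 1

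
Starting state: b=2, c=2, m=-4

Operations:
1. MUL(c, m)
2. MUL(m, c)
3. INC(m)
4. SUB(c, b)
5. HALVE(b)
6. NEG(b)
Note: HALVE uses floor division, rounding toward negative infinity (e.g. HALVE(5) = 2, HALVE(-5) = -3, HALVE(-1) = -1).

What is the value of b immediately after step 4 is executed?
b = 2

Tracing b through execution:
Initial: b = 2
After step 1 (MUL(c, m)): b = 2
After step 2 (MUL(m, c)): b = 2
After step 3 (INC(m)): b = 2
After step 4 (SUB(c, b)): b = 2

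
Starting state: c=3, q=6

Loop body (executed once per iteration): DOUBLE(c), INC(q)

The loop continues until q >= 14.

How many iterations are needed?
8

Tracing iterations:
Initial: c=3, q=6
After iteration 1: c=6, q=7
After iteration 2: c=12, q=8
After iteration 3: c=24, q=9
After iteration 4: c=48, q=10
After iteration 5: c=96, q=11
After iteration 6: c=192, q=12
After iteration 7: c=384, q=13
After iteration 8: c=768, q=14
q >= 14 now holds, so the loop exits after 8 iterations.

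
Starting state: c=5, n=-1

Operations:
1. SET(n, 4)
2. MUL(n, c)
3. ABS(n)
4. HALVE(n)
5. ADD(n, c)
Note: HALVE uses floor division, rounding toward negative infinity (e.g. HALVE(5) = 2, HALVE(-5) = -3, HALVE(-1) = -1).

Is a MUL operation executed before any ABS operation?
Yes

First MUL: step 2
First ABS: step 3
Since 2 < 3, MUL comes first.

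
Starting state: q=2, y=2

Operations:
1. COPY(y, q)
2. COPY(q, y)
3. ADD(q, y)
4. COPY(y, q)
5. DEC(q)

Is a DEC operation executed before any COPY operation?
No

First DEC: step 5
First COPY: step 1
Since 5 > 1, COPY comes first.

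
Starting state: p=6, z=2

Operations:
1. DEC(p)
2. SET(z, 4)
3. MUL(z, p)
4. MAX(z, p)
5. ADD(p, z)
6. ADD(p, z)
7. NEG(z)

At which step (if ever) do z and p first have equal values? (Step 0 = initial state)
Never

z and p never become equal during execution.

Comparing values at each step:
Initial: z=2, p=6
After step 1: z=2, p=5
After step 2: z=4, p=5
After step 3: z=20, p=5
After step 4: z=20, p=5
After step 5: z=20, p=25
After step 6: z=20, p=45
After step 7: z=-20, p=45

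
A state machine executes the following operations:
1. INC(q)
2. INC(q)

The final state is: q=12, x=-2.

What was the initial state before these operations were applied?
q=10, x=-2

Working backwards:
Final state: q=12, x=-2
Before step 2 (INC(q)): q=11, x=-2
Before step 1 (INC(q)): q=10, x=-2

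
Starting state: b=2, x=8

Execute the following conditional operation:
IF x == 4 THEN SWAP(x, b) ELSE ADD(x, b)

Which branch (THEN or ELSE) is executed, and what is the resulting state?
Branch: ELSE, Final state: b=2, x=10

Evaluating condition: x == 4
x = 8
Condition is False, so ELSE branch executes
After ADD(x, b): b=2, x=10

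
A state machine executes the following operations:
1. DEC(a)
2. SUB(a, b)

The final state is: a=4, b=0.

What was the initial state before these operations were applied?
a=5, b=0

Working backwards:
Final state: a=4, b=0
Before step 2 (SUB(a, b)): a=4, b=0
Before step 1 (DEC(a)): a=5, b=0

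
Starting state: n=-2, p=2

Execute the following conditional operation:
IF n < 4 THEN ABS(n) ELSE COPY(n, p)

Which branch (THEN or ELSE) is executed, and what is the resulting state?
Branch: THEN, Final state: n=2, p=2

Evaluating condition: n < 4
n = -2
Condition is True, so THEN branch executes
After ABS(n): n=2, p=2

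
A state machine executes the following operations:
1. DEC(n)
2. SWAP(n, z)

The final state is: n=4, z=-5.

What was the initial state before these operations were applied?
n=-4, z=4

Working backwards:
Final state: n=4, z=-5
Before step 2 (SWAP(n, z)): n=-5, z=4
Before step 1 (DEC(n)): n=-4, z=4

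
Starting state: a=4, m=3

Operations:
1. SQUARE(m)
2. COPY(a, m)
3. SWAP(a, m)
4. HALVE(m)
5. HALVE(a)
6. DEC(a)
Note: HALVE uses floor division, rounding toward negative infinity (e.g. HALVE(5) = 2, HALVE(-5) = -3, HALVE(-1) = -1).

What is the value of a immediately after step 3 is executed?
a = 9

Tracing a through execution:
Initial: a = 4
After step 1 (SQUARE(m)): a = 4
After step 2 (COPY(a, m)): a = 9
After step 3 (SWAP(a, m)): a = 9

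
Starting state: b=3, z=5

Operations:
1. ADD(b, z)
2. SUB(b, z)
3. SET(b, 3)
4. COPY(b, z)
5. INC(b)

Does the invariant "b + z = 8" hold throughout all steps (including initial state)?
No, violated after step 1

The invariant is violated after step 1.

State at each step:
Initial: b=3, z=5
After step 1: b=8, z=5
After step 2: b=3, z=5
After step 3: b=3, z=5
After step 4: b=5, z=5
After step 5: b=6, z=5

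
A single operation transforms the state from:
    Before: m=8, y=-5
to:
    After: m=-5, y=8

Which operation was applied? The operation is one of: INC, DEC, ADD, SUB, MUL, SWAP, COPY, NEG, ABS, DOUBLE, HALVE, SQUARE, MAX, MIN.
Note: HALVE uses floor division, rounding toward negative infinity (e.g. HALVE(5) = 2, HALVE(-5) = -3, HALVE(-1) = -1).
SWAP(y, m)

Analyzing the change:
Before: m=8, y=-5
After: m=-5, y=8
Variable y changed from -5 to 8
Variable m changed from 8 to -5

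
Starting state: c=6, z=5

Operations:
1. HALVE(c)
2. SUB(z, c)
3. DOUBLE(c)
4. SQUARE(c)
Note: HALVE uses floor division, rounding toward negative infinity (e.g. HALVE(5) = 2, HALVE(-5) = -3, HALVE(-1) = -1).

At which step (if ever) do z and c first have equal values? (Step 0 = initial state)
Never

z and c never become equal during execution.

Comparing values at each step:
Initial: z=5, c=6
After step 1: z=5, c=3
After step 2: z=2, c=3
After step 3: z=2, c=6
After step 4: z=2, c=36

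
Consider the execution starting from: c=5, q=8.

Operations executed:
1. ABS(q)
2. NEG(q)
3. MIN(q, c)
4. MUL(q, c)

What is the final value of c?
c = 5

Tracing execution:
Step 1: ABS(q) → c = 5
Step 2: NEG(q) → c = 5
Step 3: MIN(q, c) → c = 5
Step 4: MUL(q, c) → c = 5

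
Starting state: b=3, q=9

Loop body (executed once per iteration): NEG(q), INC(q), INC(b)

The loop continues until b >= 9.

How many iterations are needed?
6

Tracing iterations:
Initial: b=3, q=9
After iteration 1: b=4, q=-8
After iteration 2: b=5, q=9
After iteration 3: b=6, q=-8
After iteration 4: b=7, q=9
After iteration 5: b=8, q=-8
After iteration 6: b=9, q=9
b >= 9 now holds, so the loop exits after 6 iterations.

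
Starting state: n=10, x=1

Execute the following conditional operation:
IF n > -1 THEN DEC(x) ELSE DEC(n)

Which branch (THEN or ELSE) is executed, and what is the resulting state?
Branch: THEN, Final state: n=10, x=0

Evaluating condition: n > -1
n = 10
Condition is True, so THEN branch executes
After DEC(x): n=10, x=0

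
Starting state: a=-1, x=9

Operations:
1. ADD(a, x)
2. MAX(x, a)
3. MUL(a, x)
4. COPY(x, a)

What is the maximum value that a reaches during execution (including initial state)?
72

Values of a at each step:
Initial: a = -1
After step 1: a = 8
After step 2: a = 8
After step 3: a = 72 ← maximum
After step 4: a = 72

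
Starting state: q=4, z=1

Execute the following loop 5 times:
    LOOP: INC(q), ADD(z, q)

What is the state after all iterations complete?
q=9, z=36

Iteration trace:
Start: q=4, z=1
After iteration 1: q=5, z=6
After iteration 2: q=6, z=12
After iteration 3: q=7, z=19
After iteration 4: q=8, z=27
After iteration 5: q=9, z=36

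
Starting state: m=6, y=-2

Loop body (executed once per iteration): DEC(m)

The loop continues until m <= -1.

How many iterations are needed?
7

Tracing iterations:
Initial: m=6, y=-2
After iteration 1: m=5, y=-2
After iteration 2: m=4, y=-2
After iteration 3: m=3, y=-2
After iteration 4: m=2, y=-2
After iteration 5: m=1, y=-2
After iteration 6: m=0, y=-2
After iteration 7: m=-1, y=-2
m <= -1 now holds, so the loop exits after 7 iterations.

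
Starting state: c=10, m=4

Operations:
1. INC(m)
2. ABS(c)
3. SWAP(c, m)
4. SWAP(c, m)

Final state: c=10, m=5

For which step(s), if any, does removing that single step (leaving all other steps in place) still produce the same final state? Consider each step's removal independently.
Step(s) 2

Testing removal of each single step:
Without step 1: final = c=10, m=4 (different)
Without step 2: final = c=10, m=5 (same)
Without step 3: final = c=5, m=10 (different)
Without step 4: final = c=5, m=10 (different)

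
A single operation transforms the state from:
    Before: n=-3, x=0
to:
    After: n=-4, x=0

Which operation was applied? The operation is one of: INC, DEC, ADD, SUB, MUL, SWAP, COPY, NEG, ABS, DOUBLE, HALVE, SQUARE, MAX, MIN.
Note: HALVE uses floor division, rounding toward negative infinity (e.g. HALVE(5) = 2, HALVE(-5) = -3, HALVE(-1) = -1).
DEC(n)

Analyzing the change:
Before: n=-3, x=0
After: n=-4, x=0
Variable n changed from -3 to -4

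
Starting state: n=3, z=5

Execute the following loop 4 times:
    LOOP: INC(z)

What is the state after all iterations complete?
n=3, z=9

Iteration trace:
Start: n=3, z=5
After iteration 1: n=3, z=6
After iteration 2: n=3, z=7
After iteration 3: n=3, z=8
After iteration 4: n=3, z=9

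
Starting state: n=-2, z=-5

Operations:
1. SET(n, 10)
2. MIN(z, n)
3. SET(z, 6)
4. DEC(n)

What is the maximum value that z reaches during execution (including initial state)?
6

Values of z at each step:
Initial: z = -5
After step 1: z = -5
After step 2: z = -5
After step 3: z = 6 ← maximum
After step 4: z = 6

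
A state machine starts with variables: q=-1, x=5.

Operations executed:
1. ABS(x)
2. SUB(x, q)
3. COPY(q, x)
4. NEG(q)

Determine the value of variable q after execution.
q = -6

Tracing execution:
Step 1: ABS(x) → q = -1
Step 2: SUB(x, q) → q = -1
Step 3: COPY(q, x) → q = 6
Step 4: NEG(q) → q = -6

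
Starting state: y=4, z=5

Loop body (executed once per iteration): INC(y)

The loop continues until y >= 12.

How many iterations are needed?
8

Tracing iterations:
Initial: y=4, z=5
After iteration 1: y=5, z=5
After iteration 2: y=6, z=5
After iteration 3: y=7, z=5
After iteration 4: y=8, z=5
After iteration 5: y=9, z=5
After iteration 6: y=10, z=5
After iteration 7: y=11, z=5
After iteration 8: y=12, z=5
y >= 12 now holds, so the loop exits after 8 iterations.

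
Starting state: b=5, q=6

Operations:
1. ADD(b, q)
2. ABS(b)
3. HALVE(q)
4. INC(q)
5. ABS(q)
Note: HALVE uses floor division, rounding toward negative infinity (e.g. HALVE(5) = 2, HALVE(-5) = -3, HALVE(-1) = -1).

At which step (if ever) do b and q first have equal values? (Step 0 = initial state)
Never

b and q never become equal during execution.

Comparing values at each step:
Initial: b=5, q=6
After step 1: b=11, q=6
After step 2: b=11, q=6
After step 3: b=11, q=3
After step 4: b=11, q=4
After step 5: b=11, q=4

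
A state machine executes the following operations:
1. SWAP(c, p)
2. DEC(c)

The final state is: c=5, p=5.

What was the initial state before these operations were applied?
c=5, p=6

Working backwards:
Final state: c=5, p=5
Before step 2 (DEC(c)): c=6, p=5
Before step 1 (SWAP(c, p)): c=5, p=6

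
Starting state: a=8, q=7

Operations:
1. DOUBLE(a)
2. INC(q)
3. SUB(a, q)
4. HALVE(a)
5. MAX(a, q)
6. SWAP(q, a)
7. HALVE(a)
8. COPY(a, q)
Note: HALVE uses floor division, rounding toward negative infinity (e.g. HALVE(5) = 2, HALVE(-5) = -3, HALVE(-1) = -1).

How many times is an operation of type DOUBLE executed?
1

Counting DOUBLE operations:
Step 1: DOUBLE(a) ← DOUBLE
Total: 1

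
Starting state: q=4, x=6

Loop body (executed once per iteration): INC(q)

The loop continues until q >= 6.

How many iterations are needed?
2

Tracing iterations:
Initial: q=4, x=6
After iteration 1: q=5, x=6
After iteration 2: q=6, x=6
q >= 6 now holds, so the loop exits after 2 iterations.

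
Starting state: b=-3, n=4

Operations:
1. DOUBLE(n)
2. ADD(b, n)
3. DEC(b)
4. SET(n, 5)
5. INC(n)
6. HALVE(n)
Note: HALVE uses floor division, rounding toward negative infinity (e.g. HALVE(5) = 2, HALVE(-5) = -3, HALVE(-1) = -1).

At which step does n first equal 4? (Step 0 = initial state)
Step 0

Tracing n:
Initial: n = 4 ← first occurrence
After step 1: n = 8
After step 2: n = 8
After step 3: n = 8
After step 4: n = 5
After step 5: n = 6
After step 6: n = 3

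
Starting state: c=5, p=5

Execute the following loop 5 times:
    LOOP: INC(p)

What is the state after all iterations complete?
c=5, p=10

Iteration trace:
Start: c=5, p=5
After iteration 1: c=5, p=6
After iteration 2: c=5, p=7
After iteration 3: c=5, p=8
After iteration 4: c=5, p=9
After iteration 5: c=5, p=10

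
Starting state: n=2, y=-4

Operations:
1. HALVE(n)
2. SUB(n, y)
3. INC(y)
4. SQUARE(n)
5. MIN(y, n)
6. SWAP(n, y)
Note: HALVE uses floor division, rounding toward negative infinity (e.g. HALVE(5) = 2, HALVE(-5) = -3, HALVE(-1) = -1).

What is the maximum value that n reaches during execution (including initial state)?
25

Values of n at each step:
Initial: n = 2
After step 1: n = 1
After step 2: n = 5
After step 3: n = 5
After step 4: n = 25 ← maximum
After step 5: n = 25
After step 6: n = -3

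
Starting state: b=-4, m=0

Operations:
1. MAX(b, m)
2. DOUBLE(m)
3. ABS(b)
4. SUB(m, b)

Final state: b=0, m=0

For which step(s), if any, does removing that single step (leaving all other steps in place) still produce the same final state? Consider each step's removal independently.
Step(s) 2, 3, 4

Testing removal of each single step:
Without step 1: final = b=4, m=-4 (different)
Without step 2: final = b=0, m=0 (same)
Without step 3: final = b=0, m=0 (same)
Without step 4: final = b=0, m=0 (same)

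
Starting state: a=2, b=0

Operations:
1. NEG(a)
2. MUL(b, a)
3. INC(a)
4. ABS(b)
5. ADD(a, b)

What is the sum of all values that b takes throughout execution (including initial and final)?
0

Values of b at each step:
Initial: b = 0
After step 1: b = 0
After step 2: b = 0
After step 3: b = 0
After step 4: b = 0
After step 5: b = 0
Sum = 0 + 0 + 0 + 0 + 0 + 0 = 0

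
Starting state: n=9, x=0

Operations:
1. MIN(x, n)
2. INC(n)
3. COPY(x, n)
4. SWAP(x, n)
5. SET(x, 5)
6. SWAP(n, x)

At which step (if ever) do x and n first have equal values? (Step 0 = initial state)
Step 3

x and n first become equal after step 3.

Comparing values at each step:
Initial: x=0, n=9
After step 1: x=0, n=9
After step 2: x=0, n=10
After step 3: x=10, n=10 ← equal!
After step 4: x=10, n=10 ← equal!
After step 5: x=5, n=10
After step 6: x=10, n=5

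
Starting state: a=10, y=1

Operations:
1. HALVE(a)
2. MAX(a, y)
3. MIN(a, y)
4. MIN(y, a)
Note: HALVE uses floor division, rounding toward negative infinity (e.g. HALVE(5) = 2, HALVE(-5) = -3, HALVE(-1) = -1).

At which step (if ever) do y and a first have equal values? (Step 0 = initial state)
Step 3

y and a first become equal after step 3.

Comparing values at each step:
Initial: y=1, a=10
After step 1: y=1, a=5
After step 2: y=1, a=5
After step 3: y=1, a=1 ← equal!
After step 4: y=1, a=1 ← equal!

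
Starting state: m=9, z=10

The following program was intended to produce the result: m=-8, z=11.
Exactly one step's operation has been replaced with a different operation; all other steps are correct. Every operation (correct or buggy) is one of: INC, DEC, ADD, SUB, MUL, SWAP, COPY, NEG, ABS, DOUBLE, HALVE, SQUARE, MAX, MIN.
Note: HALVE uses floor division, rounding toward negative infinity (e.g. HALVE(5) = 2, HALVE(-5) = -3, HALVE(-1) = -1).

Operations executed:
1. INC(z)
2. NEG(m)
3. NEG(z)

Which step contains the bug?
Step 3

Trace with buggy code:
Initial: m=9, z=10
After step 1: m=9, z=11
After step 2: m=-9, z=11
After step 3: m=-9, z=-11
Actual final m=-9, z=-11 ≠ expected m=-8, z=11.
Step 3 is the only position where a single-operation replacement can produce the expected result.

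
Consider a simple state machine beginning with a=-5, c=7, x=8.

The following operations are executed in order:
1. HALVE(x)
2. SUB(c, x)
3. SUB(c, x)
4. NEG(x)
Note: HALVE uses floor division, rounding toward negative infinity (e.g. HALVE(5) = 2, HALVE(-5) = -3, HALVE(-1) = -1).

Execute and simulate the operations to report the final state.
{a: -5, c: -1, x: -4}

Step-by-step execution:
Initial: a=-5, c=7, x=8
After step 1 (HALVE(x)): a=-5, c=7, x=4
After step 2 (SUB(c, x)): a=-5, c=3, x=4
After step 3 (SUB(c, x)): a=-5, c=-1, x=4
After step 4 (NEG(x)): a=-5, c=-1, x=-4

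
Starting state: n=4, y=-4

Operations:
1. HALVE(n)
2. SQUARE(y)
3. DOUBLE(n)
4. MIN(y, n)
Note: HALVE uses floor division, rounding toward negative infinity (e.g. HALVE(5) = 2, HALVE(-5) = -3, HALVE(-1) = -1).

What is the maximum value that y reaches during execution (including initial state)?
16

Values of y at each step:
Initial: y = -4
After step 1: y = -4
After step 2: y = 16 ← maximum
After step 3: y = 16
After step 4: y = 4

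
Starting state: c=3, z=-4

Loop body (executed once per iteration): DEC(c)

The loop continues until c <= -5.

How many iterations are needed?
8

Tracing iterations:
Initial: c=3, z=-4
After iteration 1: c=2, z=-4
After iteration 2: c=1, z=-4
After iteration 3: c=0, z=-4
After iteration 4: c=-1, z=-4
After iteration 5: c=-2, z=-4
After iteration 6: c=-3, z=-4
After iteration 7: c=-4, z=-4
After iteration 8: c=-5, z=-4
c <= -5 now holds, so the loop exits after 8 iterations.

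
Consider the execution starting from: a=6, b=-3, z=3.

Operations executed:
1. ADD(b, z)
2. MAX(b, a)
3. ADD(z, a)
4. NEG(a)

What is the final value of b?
b = 6

Tracing execution:
Step 1: ADD(b, z) → b = 0
Step 2: MAX(b, a) → b = 6
Step 3: ADD(z, a) → b = 6
Step 4: NEG(a) → b = 6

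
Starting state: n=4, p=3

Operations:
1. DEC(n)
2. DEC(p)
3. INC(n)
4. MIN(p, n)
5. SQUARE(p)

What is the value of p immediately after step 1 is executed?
p = 3

Tracing p through execution:
Initial: p = 3
After step 1 (DEC(n)): p = 3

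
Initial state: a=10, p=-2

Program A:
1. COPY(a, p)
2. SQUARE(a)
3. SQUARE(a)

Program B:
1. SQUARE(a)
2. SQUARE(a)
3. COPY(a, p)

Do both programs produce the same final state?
No

Program A final state: a=16, p=-2
Program B final state: a=-2, p=-2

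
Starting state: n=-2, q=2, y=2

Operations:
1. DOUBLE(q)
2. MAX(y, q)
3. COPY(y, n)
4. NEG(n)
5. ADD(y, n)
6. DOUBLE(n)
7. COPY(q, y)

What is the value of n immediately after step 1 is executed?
n = -2

Tracing n through execution:
Initial: n = -2
After step 1 (DOUBLE(q)): n = -2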